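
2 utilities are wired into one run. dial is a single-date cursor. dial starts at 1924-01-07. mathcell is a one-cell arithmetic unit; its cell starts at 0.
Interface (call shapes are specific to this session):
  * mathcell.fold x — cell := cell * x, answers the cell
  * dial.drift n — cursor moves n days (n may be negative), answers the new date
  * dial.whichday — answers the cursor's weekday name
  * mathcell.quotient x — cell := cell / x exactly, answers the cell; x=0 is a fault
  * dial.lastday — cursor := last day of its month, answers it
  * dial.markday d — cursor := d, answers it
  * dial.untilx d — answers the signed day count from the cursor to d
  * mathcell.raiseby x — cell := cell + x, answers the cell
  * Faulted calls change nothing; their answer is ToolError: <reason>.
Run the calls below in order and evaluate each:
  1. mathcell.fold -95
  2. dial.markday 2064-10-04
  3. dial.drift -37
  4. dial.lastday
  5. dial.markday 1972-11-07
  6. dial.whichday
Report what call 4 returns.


Step: fold[x: -95]
Result: 0
Step: markday[d: 2064-10-04]
Result: 2064-10-04
Step: drift[n: -37]
Result: 2064-08-28
Step: lastday[]
Result: 2064-08-31
Step: markday[d: 1972-11-07]
Result: 1972-11-07
Step: whichday[]
Result: Tuesday

Answer: 2064-08-31


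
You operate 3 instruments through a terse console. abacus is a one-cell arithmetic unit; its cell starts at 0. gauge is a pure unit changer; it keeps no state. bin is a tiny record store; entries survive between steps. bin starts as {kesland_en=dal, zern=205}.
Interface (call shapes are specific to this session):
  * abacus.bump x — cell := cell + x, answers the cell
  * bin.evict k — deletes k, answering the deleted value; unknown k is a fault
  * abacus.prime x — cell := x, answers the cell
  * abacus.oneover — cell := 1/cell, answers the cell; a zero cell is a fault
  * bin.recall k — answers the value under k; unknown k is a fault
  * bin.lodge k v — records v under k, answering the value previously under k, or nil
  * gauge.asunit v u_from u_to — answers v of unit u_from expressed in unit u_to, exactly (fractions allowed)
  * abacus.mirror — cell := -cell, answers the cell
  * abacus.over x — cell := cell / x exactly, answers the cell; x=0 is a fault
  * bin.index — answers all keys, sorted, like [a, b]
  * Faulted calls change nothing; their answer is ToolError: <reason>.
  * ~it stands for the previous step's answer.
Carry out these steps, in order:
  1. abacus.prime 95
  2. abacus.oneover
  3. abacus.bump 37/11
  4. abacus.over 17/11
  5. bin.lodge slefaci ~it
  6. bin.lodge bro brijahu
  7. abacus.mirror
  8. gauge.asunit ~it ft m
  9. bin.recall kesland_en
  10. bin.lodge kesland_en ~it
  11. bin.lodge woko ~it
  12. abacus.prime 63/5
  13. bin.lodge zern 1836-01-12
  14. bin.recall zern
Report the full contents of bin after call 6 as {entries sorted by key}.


-> abacus.prime(x=95)
<- 95
-> abacus.oneover()
<- 1/95
-> abacus.bump(x=37/11)
<- 3526/1045
-> abacus.over(x=17/11)
<- 3526/1615
-> bin.lodge(k=slefaci, v=~it)
<- nil
-> bin.lodge(k=bro, v=brijahu)
<- nil
-> abacus.mirror()
<- -3526/1615
-> gauge.asunit(v=~it, u_from=ft, u_to=m)
<- -671703/1009375
-> bin.recall(k=kesland_en)
<- dal
-> bin.lodge(k=kesland_en, v=~it)
<- dal
-> bin.lodge(k=woko, v=~it)
<- nil
-> abacus.prime(x=63/5)
<- 63/5
-> bin.lodge(k=zern, v=1836-01-12)
<- 205
-> bin.recall(k=zern)
<- 1836-01-12

Answer: {bro=brijahu, kesland_en=dal, slefaci=3526/1615, zern=205}


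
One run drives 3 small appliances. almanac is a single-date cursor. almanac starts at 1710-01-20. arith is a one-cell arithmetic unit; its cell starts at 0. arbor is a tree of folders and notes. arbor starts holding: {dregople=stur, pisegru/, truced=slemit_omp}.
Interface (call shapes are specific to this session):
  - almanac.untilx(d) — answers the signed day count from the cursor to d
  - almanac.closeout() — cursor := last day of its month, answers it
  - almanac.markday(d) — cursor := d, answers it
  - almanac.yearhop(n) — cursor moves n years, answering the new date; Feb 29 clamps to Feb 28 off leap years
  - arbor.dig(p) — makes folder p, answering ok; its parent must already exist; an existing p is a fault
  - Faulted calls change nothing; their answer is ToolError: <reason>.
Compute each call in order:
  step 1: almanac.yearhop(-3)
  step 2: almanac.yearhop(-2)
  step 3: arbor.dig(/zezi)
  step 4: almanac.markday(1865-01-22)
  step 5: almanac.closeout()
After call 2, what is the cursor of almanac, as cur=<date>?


Answer: cur=1705-01-20

Derivation:
# yearhop(n=-3) => 1707-01-20
# yearhop(n=-2) => 1705-01-20
# dig(p=/zezi) => ok
# markday(d=1865-01-22) => 1865-01-22
# closeout() => 1865-01-31


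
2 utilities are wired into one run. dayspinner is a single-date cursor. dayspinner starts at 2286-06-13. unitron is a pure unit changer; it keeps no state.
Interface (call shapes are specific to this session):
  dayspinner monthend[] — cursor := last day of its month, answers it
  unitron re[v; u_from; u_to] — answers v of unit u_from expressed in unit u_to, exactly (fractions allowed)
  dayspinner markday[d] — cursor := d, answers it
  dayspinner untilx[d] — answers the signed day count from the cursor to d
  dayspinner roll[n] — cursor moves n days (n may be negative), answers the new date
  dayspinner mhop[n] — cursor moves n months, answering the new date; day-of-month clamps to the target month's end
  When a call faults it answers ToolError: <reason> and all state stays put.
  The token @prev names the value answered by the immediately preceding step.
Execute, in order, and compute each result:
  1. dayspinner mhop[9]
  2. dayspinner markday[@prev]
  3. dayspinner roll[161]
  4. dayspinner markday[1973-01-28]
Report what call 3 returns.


Answer: 2287-08-21

Derivation:
==> dayspinner mhop(n: 9)
<== 2287-03-13
==> dayspinner markday(d: @prev)
<== 2287-03-13
==> dayspinner roll(n: 161)
<== 2287-08-21
==> dayspinner markday(d: 1973-01-28)
<== 1973-01-28


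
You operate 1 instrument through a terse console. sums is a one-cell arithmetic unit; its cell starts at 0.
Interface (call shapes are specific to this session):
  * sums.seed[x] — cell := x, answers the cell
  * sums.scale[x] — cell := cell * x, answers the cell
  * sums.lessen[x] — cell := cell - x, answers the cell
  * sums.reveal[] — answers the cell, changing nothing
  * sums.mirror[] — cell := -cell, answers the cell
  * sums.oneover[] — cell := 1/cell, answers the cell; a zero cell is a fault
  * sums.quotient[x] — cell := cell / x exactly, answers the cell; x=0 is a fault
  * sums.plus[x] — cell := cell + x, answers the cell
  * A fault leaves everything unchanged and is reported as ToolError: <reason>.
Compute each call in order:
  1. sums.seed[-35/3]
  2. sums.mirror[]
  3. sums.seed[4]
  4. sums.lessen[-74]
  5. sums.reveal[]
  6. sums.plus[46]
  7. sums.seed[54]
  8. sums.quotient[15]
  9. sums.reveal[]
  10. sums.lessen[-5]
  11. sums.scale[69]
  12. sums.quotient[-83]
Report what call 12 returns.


// 1. sums.seed(x='-35/3') ~> -35/3
// 2. sums.mirror() ~> 35/3
// 3. sums.seed(x='4') ~> 4
// 4. sums.lessen(x='-74') ~> 78
// 5. sums.reveal() ~> 78
// 6. sums.plus(x='46') ~> 124
// 7. sums.seed(x='54') ~> 54
// 8. sums.quotient(x='15') ~> 18/5
// 9. sums.reveal() ~> 18/5
// 10. sums.lessen(x='-5') ~> 43/5
// 11. sums.scale(x='69') ~> 2967/5
// 12. sums.quotient(x='-83') ~> -2967/415

Answer: -2967/415


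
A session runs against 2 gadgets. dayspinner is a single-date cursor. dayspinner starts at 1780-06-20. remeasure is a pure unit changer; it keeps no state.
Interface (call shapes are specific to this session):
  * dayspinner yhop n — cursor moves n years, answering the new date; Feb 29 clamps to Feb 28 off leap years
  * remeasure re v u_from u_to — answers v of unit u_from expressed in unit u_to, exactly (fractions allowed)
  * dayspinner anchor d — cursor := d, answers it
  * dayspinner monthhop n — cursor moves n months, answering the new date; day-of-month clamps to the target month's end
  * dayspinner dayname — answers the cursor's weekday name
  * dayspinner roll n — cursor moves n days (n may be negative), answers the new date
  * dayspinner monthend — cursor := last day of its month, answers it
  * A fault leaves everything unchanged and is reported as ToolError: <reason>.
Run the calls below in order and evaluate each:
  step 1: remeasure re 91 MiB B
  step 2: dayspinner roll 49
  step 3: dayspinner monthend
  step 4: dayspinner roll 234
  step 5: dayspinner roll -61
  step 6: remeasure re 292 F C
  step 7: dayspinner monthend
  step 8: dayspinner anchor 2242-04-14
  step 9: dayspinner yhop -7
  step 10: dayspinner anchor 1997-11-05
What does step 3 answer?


Answer: 1780-08-31

Derivation:
I use remeasure re using v: 91, u_from: MiB, u_to: B, and see 95420416.
I invoke dayspinner roll using n: 49: 1780-08-08.
Invoking dayspinner monthend, and see 1780-08-31.
I run dayspinner roll using n: 234, yielding 1781-04-22.
Calling dayspinner roll using n: -61, → 1781-02-20.
Next I call remeasure re using v: 292, u_from: F, u_to: C, and get 1300/9.
I use dayspinner monthend(), → 1781-02-28.
Calling dayspinner anchor using d: 2242-04-14, yielding 2242-04-14.
Calling dayspinner yhop using n: -7, and see 2235-04-14.
I invoke dayspinner anchor using d: 1997-11-05, and see 1997-11-05.


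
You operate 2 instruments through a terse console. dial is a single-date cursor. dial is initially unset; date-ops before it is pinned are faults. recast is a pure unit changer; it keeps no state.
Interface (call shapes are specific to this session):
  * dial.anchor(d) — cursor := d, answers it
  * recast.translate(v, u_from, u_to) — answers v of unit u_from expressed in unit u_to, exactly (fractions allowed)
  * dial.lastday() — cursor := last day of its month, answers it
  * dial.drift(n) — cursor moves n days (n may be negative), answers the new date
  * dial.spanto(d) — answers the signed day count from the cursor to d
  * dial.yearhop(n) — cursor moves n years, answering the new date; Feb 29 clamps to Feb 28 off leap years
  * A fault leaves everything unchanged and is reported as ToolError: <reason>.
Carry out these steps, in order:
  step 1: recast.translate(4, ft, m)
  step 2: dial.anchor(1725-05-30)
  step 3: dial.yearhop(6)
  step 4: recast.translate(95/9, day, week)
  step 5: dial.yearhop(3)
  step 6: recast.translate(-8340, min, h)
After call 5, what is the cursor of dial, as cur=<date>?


Answer: cur=1734-05-30

Derivation:
→ recast.translate(v=4, u_from=ft, u_to=m)
← 762/625
→ dial.anchor(d=1725-05-30)
← 1725-05-30
→ dial.yearhop(n=6)
← 1731-05-30
→ recast.translate(v=95/9, u_from=day, u_to=week)
← 95/63
→ dial.yearhop(n=3)
← 1734-05-30
→ recast.translate(v=-8340, u_from=min, u_to=h)
← -139


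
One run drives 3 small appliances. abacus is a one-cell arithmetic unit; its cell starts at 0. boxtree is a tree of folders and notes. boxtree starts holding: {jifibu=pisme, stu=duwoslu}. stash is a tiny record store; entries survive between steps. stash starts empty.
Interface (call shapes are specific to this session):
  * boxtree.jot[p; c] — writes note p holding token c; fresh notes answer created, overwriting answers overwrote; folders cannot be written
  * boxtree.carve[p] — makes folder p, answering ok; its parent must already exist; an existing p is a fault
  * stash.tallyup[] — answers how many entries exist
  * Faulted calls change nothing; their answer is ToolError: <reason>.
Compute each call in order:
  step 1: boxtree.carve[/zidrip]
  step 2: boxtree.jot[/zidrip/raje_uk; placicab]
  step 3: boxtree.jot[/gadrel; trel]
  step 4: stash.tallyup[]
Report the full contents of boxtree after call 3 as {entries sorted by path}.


Answer: {gadrel=trel, jifibu=pisme, stu=duwoslu, zidrip/, zidrip/raje_uk=placicab}

Derivation:
% boxtree.carve p: /zidrip
:: ok
% boxtree.jot p: /zidrip/raje_uk c: placicab
:: created
% boxtree.jot p: /gadrel c: trel
:: created
% stash.tallyup
:: 0


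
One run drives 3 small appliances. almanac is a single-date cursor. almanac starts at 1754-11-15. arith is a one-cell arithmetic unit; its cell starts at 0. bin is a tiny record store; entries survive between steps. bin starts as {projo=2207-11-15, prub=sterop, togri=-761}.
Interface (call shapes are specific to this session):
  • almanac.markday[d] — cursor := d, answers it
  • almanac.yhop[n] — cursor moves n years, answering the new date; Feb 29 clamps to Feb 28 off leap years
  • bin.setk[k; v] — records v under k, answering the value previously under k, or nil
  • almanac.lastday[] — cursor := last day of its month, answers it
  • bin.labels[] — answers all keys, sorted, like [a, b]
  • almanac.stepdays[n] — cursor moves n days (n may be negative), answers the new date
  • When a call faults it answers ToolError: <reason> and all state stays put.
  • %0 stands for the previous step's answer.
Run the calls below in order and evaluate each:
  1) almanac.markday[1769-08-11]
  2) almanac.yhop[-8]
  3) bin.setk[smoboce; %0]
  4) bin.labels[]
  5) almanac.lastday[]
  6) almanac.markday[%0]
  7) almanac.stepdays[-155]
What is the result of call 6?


Answer: 1761-08-31

Derivation:
-> markday(d=1769-08-11)
<- 1769-08-11
-> yhop(n=-8)
<- 1761-08-11
-> setk(k=smoboce, v=%0)
<- nil
-> labels()
<- [projo, prub, smoboce, togri]
-> lastday()
<- 1761-08-31
-> markday(d=%0)
<- 1761-08-31
-> stepdays(n=-155)
<- 1761-03-29


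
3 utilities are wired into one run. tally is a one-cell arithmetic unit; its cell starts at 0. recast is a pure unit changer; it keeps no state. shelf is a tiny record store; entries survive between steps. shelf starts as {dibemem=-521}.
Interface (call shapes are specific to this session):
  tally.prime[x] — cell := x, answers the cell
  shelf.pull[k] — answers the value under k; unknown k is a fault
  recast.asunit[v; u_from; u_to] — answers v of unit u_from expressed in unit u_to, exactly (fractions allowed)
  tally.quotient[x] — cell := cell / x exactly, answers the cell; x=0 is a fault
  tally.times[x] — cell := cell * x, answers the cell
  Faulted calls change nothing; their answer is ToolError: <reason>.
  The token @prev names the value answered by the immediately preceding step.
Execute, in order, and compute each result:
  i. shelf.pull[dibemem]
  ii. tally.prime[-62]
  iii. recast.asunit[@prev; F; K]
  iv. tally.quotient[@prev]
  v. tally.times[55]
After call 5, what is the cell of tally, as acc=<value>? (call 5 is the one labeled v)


-> shelf.pull(k→dibemem)
<- -521
-> tally.prime(x→-62)
<- -62
-> recast.asunit(v→@prev, u_from→F, u_to→K)
<- 39767/180
-> tally.quotient(x→@prev)
<- -11160/39767
-> tally.times(x→55)
<- -613800/39767

Answer: acc=-613800/39767


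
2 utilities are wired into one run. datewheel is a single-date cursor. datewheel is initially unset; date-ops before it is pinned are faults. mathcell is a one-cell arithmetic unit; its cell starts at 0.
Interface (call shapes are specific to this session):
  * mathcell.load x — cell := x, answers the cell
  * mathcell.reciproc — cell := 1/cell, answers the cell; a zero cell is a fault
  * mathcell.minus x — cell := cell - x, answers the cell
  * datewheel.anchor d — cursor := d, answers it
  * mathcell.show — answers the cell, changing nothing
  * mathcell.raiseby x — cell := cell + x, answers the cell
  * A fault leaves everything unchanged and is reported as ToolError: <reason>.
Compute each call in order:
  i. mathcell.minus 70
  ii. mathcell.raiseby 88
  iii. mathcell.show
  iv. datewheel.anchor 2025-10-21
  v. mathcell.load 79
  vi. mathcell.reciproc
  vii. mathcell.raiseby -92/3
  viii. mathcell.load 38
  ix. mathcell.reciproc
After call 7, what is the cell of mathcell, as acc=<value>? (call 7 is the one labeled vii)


Answer: acc=-7265/237

Derivation:
CALL mathcell.minus[x: 70]
RET  -70
CALL mathcell.raiseby[x: 88]
RET  18
CALL mathcell.show[]
RET  18
CALL datewheel.anchor[d: 2025-10-21]
RET  2025-10-21
CALL mathcell.load[x: 79]
RET  79
CALL mathcell.reciproc[]
RET  1/79
CALL mathcell.raiseby[x: -92/3]
RET  -7265/237
CALL mathcell.load[x: 38]
RET  38
CALL mathcell.reciproc[]
RET  1/38


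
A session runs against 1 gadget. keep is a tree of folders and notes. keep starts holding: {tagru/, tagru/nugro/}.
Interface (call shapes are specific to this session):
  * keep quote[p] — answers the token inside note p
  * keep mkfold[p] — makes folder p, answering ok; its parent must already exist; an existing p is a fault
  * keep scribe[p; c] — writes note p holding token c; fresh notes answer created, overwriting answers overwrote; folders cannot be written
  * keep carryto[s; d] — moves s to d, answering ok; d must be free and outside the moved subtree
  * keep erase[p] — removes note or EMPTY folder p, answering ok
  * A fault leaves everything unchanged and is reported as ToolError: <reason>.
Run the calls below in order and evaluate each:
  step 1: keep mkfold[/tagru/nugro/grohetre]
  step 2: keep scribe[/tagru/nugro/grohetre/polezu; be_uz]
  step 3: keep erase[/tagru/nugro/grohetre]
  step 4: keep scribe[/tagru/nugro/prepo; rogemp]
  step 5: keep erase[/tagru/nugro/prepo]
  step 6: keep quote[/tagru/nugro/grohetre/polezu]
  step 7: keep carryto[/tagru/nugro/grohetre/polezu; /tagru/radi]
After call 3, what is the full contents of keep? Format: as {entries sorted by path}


% keep mkfold(p→/tagru/nugro/grohetre) -> ok
% keep scribe(p→/tagru/nugro/grohetre/polezu, c→be_uz) -> created
% keep erase(p→/tagru/nugro/grohetre) -> ToolError: not empty
% keep scribe(p→/tagru/nugro/prepo, c→rogemp) -> created
% keep erase(p→/tagru/nugro/prepo) -> ok
% keep quote(p→/tagru/nugro/grohetre/polezu) -> be_uz
% keep carryto(s→/tagru/nugro/grohetre/polezu, d→/tagru/radi) -> ok

Answer: {tagru/, tagru/nugro/, tagru/nugro/grohetre/, tagru/nugro/grohetre/polezu=be_uz}


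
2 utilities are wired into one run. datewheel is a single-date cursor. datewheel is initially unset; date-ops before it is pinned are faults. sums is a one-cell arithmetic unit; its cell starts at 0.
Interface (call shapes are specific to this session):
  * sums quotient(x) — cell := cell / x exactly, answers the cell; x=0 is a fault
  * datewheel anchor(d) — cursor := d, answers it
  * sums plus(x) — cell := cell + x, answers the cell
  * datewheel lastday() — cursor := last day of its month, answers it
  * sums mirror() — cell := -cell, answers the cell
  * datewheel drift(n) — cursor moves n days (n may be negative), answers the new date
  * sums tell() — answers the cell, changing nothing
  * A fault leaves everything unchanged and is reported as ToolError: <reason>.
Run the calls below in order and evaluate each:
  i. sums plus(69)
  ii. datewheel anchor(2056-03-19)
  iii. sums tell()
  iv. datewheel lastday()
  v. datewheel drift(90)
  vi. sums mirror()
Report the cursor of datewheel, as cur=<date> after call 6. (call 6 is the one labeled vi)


Answer: cur=2056-06-29

Derivation:
> sums plus x=69
:: 69
> datewheel anchor d=2056-03-19
:: 2056-03-19
> sums tell
:: 69
> datewheel lastday
:: 2056-03-31
> datewheel drift n=90
:: 2056-06-29
> sums mirror
:: -69


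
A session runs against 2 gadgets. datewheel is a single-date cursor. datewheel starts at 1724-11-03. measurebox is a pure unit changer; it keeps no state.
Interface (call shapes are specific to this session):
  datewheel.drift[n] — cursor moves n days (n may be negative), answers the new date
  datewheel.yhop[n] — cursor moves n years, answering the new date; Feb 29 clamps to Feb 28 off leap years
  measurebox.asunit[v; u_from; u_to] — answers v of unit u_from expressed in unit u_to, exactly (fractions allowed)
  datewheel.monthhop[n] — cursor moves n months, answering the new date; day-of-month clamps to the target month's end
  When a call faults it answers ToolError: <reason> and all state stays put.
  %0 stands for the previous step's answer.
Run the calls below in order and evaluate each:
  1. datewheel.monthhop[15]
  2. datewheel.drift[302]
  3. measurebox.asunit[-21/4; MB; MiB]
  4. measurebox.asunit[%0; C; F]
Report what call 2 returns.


[in] datewheel.monthhop n→15
= 1726-02-03
[in] datewheel.drift n→302
= 1726-12-02
[in] measurebox.asunit v→-21/4 u_from→MB u_to→MiB
= -328125/65536
[in] measurebox.asunit v→%0 u_from→C u_to→F
= 1506527/65536

Answer: 1726-12-02


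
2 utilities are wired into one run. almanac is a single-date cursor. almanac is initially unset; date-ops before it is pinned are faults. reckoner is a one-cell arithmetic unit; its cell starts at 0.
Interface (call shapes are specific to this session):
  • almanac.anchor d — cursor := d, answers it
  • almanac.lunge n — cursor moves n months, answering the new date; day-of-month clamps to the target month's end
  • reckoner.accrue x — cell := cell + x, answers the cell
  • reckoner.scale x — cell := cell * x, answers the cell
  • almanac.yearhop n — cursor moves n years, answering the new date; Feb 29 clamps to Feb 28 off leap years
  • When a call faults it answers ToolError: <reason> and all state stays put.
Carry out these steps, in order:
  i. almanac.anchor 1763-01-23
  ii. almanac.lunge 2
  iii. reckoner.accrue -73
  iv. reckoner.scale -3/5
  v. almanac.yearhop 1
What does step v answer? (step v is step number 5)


==> anchor(d='1763-01-23')
<== 1763-01-23
==> lunge(n='2')
<== 1763-03-23
==> accrue(x='-73')
<== -73
==> scale(x='-3/5')
<== 219/5
==> yearhop(n='1')
<== 1764-03-23

Answer: 1764-03-23


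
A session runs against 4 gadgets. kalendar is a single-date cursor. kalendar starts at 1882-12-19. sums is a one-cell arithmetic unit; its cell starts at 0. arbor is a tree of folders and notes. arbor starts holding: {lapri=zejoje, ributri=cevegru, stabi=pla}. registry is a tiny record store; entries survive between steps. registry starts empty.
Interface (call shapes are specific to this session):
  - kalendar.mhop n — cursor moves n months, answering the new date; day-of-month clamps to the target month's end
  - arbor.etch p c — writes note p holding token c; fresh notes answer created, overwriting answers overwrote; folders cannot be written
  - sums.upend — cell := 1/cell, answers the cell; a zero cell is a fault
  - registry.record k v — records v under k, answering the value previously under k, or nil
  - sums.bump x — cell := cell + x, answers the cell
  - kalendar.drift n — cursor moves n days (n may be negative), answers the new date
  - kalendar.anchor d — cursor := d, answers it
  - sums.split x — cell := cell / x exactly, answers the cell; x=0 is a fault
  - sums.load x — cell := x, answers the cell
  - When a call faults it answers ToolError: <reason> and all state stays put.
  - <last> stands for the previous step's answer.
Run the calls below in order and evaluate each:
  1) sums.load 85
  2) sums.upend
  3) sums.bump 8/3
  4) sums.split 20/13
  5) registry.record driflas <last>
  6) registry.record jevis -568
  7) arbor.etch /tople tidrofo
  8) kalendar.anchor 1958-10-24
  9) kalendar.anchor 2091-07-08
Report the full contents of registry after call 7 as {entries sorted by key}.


>>> load x→85
[out] 85
>>> upend
[out] 1/85
>>> bump x→8/3
[out] 683/255
>>> split x→20/13
[out] 8879/5100
>>> record k→driflas v→<last>
[out] nil
>>> record k→jevis v→-568
[out] nil
>>> etch p→/tople c→tidrofo
[out] created
>>> anchor d→1958-10-24
[out] 1958-10-24
>>> anchor d→2091-07-08
[out] 2091-07-08

Answer: {driflas=8879/5100, jevis=-568}


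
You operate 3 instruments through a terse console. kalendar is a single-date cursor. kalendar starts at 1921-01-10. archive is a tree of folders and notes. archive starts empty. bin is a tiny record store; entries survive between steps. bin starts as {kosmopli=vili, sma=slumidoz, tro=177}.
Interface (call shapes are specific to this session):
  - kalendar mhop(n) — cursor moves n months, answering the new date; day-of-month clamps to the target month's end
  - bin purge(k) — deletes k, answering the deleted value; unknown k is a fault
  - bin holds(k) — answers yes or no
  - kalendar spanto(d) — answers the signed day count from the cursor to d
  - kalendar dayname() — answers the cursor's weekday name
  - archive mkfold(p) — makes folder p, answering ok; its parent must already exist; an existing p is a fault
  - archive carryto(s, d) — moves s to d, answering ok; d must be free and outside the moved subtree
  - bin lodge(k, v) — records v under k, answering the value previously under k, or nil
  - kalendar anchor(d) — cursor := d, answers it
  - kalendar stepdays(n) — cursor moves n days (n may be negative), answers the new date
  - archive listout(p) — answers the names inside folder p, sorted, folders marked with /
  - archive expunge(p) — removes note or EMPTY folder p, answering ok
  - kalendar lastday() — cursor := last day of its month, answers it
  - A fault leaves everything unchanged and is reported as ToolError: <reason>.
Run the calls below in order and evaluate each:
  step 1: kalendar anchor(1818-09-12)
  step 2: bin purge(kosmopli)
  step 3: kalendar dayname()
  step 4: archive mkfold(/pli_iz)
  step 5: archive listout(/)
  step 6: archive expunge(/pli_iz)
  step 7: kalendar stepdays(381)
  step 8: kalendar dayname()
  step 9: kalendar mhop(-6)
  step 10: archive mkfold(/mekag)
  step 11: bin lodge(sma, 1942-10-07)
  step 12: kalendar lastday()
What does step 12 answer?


Answer: 1819-03-31

Derivation:
==> kalendar anchor(d: 1818-09-12)
<== 1818-09-12
==> bin purge(k: kosmopli)
<== vili
==> kalendar dayname()
<== Saturday
==> archive mkfold(p: /pli_iz)
<== ok
==> archive listout(p: /)
<== [pli_iz/]
==> archive expunge(p: /pli_iz)
<== ok
==> kalendar stepdays(n: 381)
<== 1819-09-28
==> kalendar dayname()
<== Tuesday
==> kalendar mhop(n: -6)
<== 1819-03-28
==> archive mkfold(p: /mekag)
<== ok
==> bin lodge(k: sma, v: 1942-10-07)
<== slumidoz
==> kalendar lastday()
<== 1819-03-31


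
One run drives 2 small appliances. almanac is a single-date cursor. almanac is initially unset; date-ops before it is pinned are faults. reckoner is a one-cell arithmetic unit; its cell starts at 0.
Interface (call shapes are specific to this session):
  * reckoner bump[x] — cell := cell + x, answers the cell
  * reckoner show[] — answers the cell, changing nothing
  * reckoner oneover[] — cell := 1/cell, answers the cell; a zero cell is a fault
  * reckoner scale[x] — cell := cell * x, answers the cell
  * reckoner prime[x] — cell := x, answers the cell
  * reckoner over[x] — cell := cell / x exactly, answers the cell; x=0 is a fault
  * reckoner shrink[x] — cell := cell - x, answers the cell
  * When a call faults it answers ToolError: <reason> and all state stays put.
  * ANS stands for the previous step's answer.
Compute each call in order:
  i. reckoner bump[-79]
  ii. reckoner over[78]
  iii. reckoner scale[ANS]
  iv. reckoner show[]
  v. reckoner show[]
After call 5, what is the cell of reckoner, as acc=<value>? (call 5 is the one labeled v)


Answer: acc=6241/6084

Derivation:
Do: reckoner bump[x=-79]
See: -79
Do: reckoner over[x=78]
See: -79/78
Do: reckoner scale[x=ANS]
See: 6241/6084
Do: reckoner show[]
See: 6241/6084
Do: reckoner show[]
See: 6241/6084


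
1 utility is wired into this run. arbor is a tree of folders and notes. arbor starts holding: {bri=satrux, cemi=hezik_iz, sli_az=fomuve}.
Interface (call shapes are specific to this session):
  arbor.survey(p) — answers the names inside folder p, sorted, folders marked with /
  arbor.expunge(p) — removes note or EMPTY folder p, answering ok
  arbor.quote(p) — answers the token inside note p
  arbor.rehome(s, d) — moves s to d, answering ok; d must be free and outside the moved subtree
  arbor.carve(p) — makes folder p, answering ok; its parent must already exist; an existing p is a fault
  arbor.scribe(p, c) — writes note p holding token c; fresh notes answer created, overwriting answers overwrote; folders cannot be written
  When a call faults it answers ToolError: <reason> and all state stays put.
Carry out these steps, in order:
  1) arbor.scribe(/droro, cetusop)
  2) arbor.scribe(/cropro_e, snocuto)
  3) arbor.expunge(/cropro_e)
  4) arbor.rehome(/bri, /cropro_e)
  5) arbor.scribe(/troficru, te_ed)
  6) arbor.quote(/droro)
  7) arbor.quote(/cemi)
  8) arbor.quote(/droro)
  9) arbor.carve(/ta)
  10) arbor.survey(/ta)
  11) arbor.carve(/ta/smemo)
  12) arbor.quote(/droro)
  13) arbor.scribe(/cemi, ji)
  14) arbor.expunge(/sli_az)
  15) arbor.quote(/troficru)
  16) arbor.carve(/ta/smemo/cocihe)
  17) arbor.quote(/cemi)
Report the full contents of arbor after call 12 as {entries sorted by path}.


Answer: {cemi=hezik_iz, cropro_e=satrux, droro=cetusop, sli_az=fomuve, ta/, ta/smemo/, troficru=te_ed}

Derivation:
·→ arbor.scribe(p='/droro', c='cetusop')
·← created
·→ arbor.scribe(p='/cropro_e', c='snocuto')
·← created
·→ arbor.expunge(p='/cropro_e')
·← ok
·→ arbor.rehome(s='/bri', d='/cropro_e')
·← ok
·→ arbor.scribe(p='/troficru', c='te_ed')
·← created
·→ arbor.quote(p='/droro')
·← cetusop
·→ arbor.quote(p='/cemi')
·← hezik_iz
·→ arbor.quote(p='/droro')
·← cetusop
·→ arbor.carve(p='/ta')
·← ok
·→ arbor.survey(p='/ta')
·← []
·→ arbor.carve(p='/ta/smemo')
·← ok
·→ arbor.quote(p='/droro')
·← cetusop
·→ arbor.scribe(p='/cemi', c='ji')
·← overwrote
·→ arbor.expunge(p='/sli_az')
·← ok
·→ arbor.quote(p='/troficru')
·← te_ed
·→ arbor.carve(p='/ta/smemo/cocihe')
·← ok
·→ arbor.quote(p='/cemi')
·← ji


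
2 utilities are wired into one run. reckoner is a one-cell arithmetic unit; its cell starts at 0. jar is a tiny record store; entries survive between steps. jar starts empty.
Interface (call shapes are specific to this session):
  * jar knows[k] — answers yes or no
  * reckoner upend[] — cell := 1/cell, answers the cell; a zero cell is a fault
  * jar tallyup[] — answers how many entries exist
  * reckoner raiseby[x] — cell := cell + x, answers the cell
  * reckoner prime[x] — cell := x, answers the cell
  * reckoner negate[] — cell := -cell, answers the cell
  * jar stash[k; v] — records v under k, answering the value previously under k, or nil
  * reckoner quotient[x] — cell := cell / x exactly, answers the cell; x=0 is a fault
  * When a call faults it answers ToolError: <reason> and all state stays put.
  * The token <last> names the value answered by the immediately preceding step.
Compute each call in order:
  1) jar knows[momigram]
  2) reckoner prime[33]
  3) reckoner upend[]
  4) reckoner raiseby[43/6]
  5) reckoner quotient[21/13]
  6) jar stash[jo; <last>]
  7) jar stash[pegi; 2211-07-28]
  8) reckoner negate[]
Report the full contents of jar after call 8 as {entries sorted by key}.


Now I run jar knows on k=momigram, and get no.
Calling reckoner prime on x=33, and get 33.
I run reckoner upend, — result: 1/33.
Next I call reckoner raiseby on x=43/6, → 475/66.
Invoking reckoner quotient on x=21/13, giving 6175/1386.
Calling jar stash on k=jo, v=<last>, → nil.
Then jar stash on k=pegi, v=2211-07-28: nil.
I call reckoner negate, and see -6175/1386.

Answer: {jo=6175/1386, pegi=2211-07-28}


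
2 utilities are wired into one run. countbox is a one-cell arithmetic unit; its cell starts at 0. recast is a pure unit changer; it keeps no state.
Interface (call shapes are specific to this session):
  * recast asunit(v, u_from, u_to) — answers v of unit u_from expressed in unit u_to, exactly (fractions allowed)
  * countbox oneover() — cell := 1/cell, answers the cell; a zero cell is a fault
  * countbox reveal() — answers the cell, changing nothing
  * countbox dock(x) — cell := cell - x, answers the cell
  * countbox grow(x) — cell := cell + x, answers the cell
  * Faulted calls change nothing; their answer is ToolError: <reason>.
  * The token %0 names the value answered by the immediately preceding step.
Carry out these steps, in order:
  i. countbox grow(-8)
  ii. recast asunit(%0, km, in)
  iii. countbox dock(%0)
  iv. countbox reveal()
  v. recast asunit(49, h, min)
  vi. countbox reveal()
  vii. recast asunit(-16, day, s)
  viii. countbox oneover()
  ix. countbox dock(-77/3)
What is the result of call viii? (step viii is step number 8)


% countbox grow(-8) == -8
% recast asunit(%0, km, in) == -40000000/127
% countbox dock(%0) == 39998984/127
% countbox reveal() == 39998984/127
% recast asunit(49, h, min) == 2940
% countbox reveal() == 39998984/127
% recast asunit(-16, day, s) == -1382400
% countbox oneover() == 127/39998984
% countbox dock(-77/3) == 3079922149/119996952

Answer: 127/39998984


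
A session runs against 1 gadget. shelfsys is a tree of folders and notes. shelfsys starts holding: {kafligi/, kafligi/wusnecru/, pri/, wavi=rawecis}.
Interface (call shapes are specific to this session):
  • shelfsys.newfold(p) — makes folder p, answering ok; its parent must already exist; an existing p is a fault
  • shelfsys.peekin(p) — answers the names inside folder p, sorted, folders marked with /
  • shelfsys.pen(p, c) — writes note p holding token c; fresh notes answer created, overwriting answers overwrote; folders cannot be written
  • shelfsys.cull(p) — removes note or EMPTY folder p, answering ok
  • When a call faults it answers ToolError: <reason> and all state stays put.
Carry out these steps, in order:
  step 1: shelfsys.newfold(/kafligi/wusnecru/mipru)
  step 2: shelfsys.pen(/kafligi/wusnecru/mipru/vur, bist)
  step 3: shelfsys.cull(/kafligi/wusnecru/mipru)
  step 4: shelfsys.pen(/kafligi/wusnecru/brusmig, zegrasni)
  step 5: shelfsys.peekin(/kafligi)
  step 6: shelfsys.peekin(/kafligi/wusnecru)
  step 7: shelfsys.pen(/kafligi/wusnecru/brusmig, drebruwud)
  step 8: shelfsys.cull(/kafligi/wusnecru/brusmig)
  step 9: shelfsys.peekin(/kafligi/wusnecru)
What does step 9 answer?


Answer: [mipru/]

Derivation:
·→ newfold(p: /kafligi/wusnecru/mipru)
·← ok
·→ pen(p: /kafligi/wusnecru/mipru/vur, c: bist)
·← created
·→ cull(p: /kafligi/wusnecru/mipru)
·← ToolError: not empty
·→ pen(p: /kafligi/wusnecru/brusmig, c: zegrasni)
·← created
·→ peekin(p: /kafligi)
·← [wusnecru/]
·→ peekin(p: /kafligi/wusnecru)
·← [brusmig, mipru/]
·→ pen(p: /kafligi/wusnecru/brusmig, c: drebruwud)
·← overwrote
·→ cull(p: /kafligi/wusnecru/brusmig)
·← ok
·→ peekin(p: /kafligi/wusnecru)
·← [mipru/]


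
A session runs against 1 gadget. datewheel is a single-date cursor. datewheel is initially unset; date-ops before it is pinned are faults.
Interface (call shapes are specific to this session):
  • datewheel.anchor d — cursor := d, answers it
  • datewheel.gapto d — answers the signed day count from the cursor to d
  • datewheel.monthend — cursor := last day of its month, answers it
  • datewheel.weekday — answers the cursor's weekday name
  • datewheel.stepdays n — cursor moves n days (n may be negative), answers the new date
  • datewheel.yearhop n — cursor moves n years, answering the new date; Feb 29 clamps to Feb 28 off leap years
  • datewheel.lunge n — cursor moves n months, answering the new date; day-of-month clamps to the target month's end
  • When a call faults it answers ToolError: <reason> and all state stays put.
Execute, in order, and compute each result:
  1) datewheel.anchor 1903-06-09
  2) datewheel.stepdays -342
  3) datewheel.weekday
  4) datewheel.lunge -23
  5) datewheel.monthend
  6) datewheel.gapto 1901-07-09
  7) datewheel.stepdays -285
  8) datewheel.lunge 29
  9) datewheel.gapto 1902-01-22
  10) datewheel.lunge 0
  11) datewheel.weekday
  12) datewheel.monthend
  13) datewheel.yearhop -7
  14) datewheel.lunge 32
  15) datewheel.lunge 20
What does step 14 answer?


;; datewheel.anchor(d: 1903-06-09) == 1903-06-09
;; datewheel.stepdays(n: -342) == 1902-07-02
;; datewheel.weekday() == Wednesday
;; datewheel.lunge(n: -23) == 1900-08-02
;; datewheel.monthend() == 1900-08-31
;; datewheel.gapto(d: 1901-07-09) == 312
;; datewheel.stepdays(n: -285) == 1899-11-19
;; datewheel.lunge(n: 29) == 1902-04-19
;; datewheel.gapto(d: 1902-01-22) == -87
;; datewheel.lunge(n: 0) == 1902-04-19
;; datewheel.weekday() == Saturday
;; datewheel.monthend() == 1902-04-30
;; datewheel.yearhop(n: -7) == 1895-04-30
;; datewheel.lunge(n: 32) == 1897-12-30
;; datewheel.lunge(n: 20) == 1899-08-30

Answer: 1897-12-30


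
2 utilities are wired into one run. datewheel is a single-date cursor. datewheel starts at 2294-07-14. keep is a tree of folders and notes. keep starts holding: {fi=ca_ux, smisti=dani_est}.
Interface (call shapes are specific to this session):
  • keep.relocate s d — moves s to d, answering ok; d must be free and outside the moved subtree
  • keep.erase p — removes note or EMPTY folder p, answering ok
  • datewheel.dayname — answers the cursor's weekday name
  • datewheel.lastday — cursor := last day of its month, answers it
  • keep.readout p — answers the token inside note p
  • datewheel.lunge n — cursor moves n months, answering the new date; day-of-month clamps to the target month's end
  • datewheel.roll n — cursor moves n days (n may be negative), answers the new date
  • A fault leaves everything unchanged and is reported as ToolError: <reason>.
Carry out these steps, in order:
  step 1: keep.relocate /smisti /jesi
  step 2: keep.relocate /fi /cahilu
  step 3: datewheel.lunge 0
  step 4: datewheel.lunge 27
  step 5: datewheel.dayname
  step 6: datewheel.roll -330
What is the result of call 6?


Answer: 2295-11-19

Derivation:
Using keep.relocate(s='/smisti', d='/jesi'), — result: ok.
I run keep.relocate(s='/fi', d='/cahilu'): ok.
I call datewheel.lunge(n='0'), and see 2294-07-14.
I use datewheel.lunge(n='27'), and observe 2296-10-14.
Now I run datewheel.dayname, yielding Wednesday.
I call datewheel.roll(n='-330'), and observe 2295-11-19.


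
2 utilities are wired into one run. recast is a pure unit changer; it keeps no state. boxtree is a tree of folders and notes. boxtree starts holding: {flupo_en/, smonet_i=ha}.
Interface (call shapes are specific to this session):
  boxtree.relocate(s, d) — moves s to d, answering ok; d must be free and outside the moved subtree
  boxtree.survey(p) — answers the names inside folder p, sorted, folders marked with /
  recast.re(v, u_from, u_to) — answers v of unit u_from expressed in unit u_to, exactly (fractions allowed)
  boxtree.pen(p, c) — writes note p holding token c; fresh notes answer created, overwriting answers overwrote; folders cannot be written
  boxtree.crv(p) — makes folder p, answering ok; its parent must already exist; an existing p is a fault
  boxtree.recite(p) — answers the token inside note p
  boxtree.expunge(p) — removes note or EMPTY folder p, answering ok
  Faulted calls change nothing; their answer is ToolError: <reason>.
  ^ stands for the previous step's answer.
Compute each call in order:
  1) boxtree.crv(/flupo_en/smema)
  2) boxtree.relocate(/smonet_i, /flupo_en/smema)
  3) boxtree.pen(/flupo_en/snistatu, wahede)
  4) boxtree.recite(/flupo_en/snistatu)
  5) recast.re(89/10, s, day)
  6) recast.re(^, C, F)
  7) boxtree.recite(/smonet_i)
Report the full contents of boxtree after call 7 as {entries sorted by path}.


Answer: {flupo_en/, flupo_en/smema/, flupo_en/snistatu=wahede, smonet_i=ha}

Derivation:
>> crv(/flupo_en/smema)
<< ok
>> relocate(/smonet_i, /flupo_en/smema)
<< ToolError: exists
>> pen(/flupo_en/snistatu, wahede)
<< created
>> recite(/flupo_en/snistatu)
<< wahede
>> re(89/10, s, day)
<< 89/864000
>> re(^, C, F)
<< 15360089/480000
>> recite(/smonet_i)
<< ha


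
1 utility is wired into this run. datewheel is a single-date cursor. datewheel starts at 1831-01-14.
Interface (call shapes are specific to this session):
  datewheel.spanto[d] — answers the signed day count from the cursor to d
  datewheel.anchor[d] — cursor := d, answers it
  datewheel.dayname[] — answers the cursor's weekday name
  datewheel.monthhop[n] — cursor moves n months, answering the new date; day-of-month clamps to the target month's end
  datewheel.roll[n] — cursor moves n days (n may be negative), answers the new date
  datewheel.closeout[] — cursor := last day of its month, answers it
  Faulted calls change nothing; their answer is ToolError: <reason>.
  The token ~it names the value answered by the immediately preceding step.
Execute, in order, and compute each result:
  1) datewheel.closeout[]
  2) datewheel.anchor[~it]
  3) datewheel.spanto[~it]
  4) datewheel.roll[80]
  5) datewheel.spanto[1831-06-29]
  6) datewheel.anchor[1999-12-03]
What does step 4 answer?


-> datewheel.closeout()
<- 1831-01-31
-> datewheel.anchor(d='~it')
<- 1831-01-31
-> datewheel.spanto(d='~it')
<- 0
-> datewheel.roll(n='80')
<- 1831-04-21
-> datewheel.spanto(d='1831-06-29')
<- 69
-> datewheel.anchor(d='1999-12-03')
<- 1999-12-03

Answer: 1831-04-21
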